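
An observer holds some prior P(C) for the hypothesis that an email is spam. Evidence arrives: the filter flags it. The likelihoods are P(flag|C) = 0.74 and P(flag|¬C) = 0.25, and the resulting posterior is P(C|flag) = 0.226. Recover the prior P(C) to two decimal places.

P(C) = 0.09

In odds form, posterior odds = prior odds × likelihood ratio, so prior odds = posterior odds ÷ LR.
Posterior odds = 0.226/(1−0.226) = 0.2920. LR = 0.74/0.25 = 2.9600.
Prior odds = 0.2920/2.9600 = 0.0986, so P(C) = 0.0986/(1+0.0986) ≈ 0.09.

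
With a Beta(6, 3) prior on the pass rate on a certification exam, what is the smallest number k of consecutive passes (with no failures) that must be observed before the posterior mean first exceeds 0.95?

k = 52

After k passes and 0 failures the posterior is Beta(6+k, 3), with mean (6+k)/(6+3+k).
Set (6+k)/(9+k) > 0.95 and solve: k > (0.95·9 − 6)/(1 − 0.95) = 51.000.
The smallest integer exceeding 51.000 is 52.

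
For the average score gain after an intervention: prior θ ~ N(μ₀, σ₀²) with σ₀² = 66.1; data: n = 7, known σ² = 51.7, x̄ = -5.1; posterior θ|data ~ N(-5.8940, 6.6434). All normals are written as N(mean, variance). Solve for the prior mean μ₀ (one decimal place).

μ₀ = -13.0

With known observation variance, the Normal–Normal posterior has precision τ_n = τ₀ + n/σ² and mean μ_n = (τ₀μ₀ + (n/σ²)x̄)/τ_n.
Here τ₀ = 1/66.1 = 0.015129 and τ_data = 7/51.7 = 0.135397, so τ_n = 0.150526.
Rearranging for μ₀: μ₀ = (μ_n·τ_n − τ_data·x̄)/τ₀ = (-5.8940·0.150526 − 0.135397·-5.1) / 0.015129 = -0.196676/0.015129 ≈ -13.0.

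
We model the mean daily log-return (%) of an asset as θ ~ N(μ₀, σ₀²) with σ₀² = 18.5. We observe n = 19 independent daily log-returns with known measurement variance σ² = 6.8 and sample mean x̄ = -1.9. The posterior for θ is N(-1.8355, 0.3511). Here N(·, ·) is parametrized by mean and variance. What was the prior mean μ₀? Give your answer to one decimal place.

μ₀ = 1.5

The posterior mean is a precision-weighted average: μ_n = (τ₀μ₀ + τ_data·x̄)/(τ₀+τ_data), with τ₀=1/σ₀² and τ_data=n/σ².
Here τ₀ = 1/18.5 = 0.054054 and τ_data = 19/6.8 = 2.794118, so τ_n = 2.848172.
Rearranging for μ₀: μ₀ = (μ_n·τ_n − τ_data·x̄)/τ₀ = (-1.8355·2.848172 − 2.794118·-1.9) / 0.054054 = 0.081004/0.054054 ≈ 1.5.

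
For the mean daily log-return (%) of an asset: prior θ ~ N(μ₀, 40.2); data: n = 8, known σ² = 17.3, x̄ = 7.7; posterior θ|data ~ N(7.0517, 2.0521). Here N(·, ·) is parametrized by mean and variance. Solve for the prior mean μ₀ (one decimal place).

μ₀ = -5.0

The posterior mean is a precision-weighted average: μ_n = (τ₀μ₀ + τ_data·x̄)/(τ₀+τ_data), with τ₀=1/σ₀² and τ_data=n/σ².
Here τ₀ = 1/40.2 = 0.024876 and τ_data = 8/17.3 = 0.462428, so τ_n = 0.487304.
Rearranging for μ₀: μ₀ = (μ_n·τ_n − τ_data·x̄)/τ₀ = (7.0517·0.487304 − 0.462428·7.7) / 0.024876 = -0.124374/0.024876 ≈ -5.0.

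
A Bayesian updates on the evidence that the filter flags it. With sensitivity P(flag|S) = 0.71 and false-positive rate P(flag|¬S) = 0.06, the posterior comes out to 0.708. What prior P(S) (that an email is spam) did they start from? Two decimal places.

P(S) = 0.17

In odds form, posterior odds = prior odds × likelihood ratio, so prior odds = posterior odds ÷ LR.
Posterior odds = 0.708/(1−0.708) = 2.4247. LR = 0.71/0.06 = 11.8333.
Prior odds = 2.4247/11.8333 = 0.2049, so P(S) = 0.2049/(1+0.2049) ≈ 0.17.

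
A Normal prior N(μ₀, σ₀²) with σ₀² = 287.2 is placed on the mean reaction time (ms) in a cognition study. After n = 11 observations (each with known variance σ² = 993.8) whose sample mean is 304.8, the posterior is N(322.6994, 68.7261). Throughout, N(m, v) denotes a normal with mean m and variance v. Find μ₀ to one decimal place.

μ₀ = 379.6

The posterior mean is a precision-weighted average: μ_n = (τ₀μ₀ + τ_data·x̄)/(τ₀+τ_data), with τ₀=1/σ₀² and τ_data=n/σ².
Here τ₀ = 1/287.2 = 0.003482 and τ_data = 11/993.8 = 0.011069, so τ_n = 0.014551.
Rearranging for μ₀: μ₀ = (μ_n·τ_n − τ_data·x̄)/τ₀ = (322.6994·0.014551 − 0.011069·304.8) / 0.003482 = 1.321768/0.003482 ≈ 379.6.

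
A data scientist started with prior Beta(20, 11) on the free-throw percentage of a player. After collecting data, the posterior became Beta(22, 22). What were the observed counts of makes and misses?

Beta is conjugate to the binomial likelihood: posterior = Beta(α+s, β+f).
So s = 22 − 20 = 2 and f = 22 − 11 = 11.

2 makes and 11 misses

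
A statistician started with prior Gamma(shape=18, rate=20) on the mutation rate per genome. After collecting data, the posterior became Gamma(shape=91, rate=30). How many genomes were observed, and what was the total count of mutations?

n = 10 genomes with total 73 mutations

Gamma–Poisson conjugacy: posterior shape = α + Σxᵢ, posterior rate = β + n.
Matching: Σxᵢ = 91 − 18 = 73 and n = 30 − 20 = 10.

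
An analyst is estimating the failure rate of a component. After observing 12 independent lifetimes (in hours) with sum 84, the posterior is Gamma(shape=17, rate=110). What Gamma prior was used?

Gamma(shape=5, rate=26)

Gamma–exponential conjugacy: posterior shape = α + n, posterior rate = β + Σtᵢ.
So α = 17 − 12 = 5 and β = 110 − 84 = 26.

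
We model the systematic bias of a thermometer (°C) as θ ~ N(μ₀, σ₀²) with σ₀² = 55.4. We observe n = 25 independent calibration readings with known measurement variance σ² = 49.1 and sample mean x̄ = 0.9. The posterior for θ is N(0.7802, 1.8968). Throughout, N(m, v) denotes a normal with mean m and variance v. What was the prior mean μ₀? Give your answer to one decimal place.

μ₀ = -2.6

With known observation variance, the Normal–Normal posterior has precision τ_n = τ₀ + n/σ² and mean μ_n = (τ₀μ₀ + (n/σ²)x̄)/τ_n.
Here τ₀ = 1/55.4 = 0.018051 and τ_data = 25/49.1 = 0.509165, so τ_n = 0.527216.
Rearranging for μ₀: μ₀ = (μ_n·τ_n − τ_data·x̄)/τ₀ = (0.7802·0.527216 − 0.509165·0.9) / 0.018051 = -0.046915/0.018051 ≈ -2.6.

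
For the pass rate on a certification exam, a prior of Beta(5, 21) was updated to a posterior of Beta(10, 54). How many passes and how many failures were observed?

Under Beta–binomial conjugacy the posterior parameters are (α+s, β+f).
So s = 10 − 5 = 5 and f = 54 − 21 = 33.

5 passes and 33 failures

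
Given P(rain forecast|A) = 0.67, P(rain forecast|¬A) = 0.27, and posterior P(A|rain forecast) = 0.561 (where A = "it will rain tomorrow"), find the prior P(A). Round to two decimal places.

P(A) = 0.34

In odds form, posterior odds = prior odds × likelihood ratio, so prior odds = posterior odds ÷ LR.
Posterior odds = 0.561/(1−0.561) = 1.2779. LR = 0.67/0.27 = 2.4815.
Prior odds = 1.2779/2.4815 = 0.5150, so P(A) = 0.5150/(1+0.5150) ≈ 0.34.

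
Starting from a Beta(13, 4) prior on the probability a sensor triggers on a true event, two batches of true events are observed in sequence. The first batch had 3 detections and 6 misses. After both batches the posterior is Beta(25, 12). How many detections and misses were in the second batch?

9 detections and 2 misses

Because Beta–binomial updating is additive in the counts, the combined data contributed (α_post−α_prior, β_post−β_prior) successes and failures.
Total across both batches: 25−13=12 detections, 12−4=8 misses.
Subtract the first batch: 12−3=9 detections and 8−6=2 misses.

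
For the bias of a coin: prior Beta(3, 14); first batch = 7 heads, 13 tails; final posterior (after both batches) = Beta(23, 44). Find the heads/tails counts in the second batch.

13 heads and 17 tails

Because Beta–binomial updating is additive in the counts, the combined data contributed (α_post−α_prior, β_post−β_prior) successes and failures.
Total across both batches: 23−3=20 heads, 44−14=30 tails.
Subtract the first batch: 20−7=13 heads and 30−13=17 tails.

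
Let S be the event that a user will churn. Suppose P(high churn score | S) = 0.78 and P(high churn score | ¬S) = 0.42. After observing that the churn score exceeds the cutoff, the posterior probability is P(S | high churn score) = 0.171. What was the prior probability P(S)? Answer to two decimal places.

P(S) = 0.10

Bayes' rule in odds form gives O(S|E) = O(S)·[P(E|S)/P(E|¬S)], hence O(S) = O(S|E)/LR.
Posterior odds = 0.171/(1−0.171) = 0.2063. LR = 0.78/0.42 = 1.8571.
Prior odds = 0.2063/1.8571 = 0.1111, so P(S) = 0.1111/(1+0.1111) ≈ 0.10.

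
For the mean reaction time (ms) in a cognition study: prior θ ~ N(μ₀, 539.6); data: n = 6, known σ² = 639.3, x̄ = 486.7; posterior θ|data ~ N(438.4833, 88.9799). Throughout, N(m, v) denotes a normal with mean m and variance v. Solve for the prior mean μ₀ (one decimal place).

With known observation variance, the Normal–Normal posterior has precision τ_n = τ₀ + n/σ² and mean μ_n = (τ₀μ₀ + (n/σ²)x̄)/τ_n.
Here τ₀ = 1/539.6 = 0.001853 and τ_data = 6/639.3 = 0.009385, so τ_n = 0.011238.
Rearranging for μ₀: μ₀ = (μ_n·τ_n − τ_data·x̄)/τ₀ = (438.4833·0.011238 − 0.009385·486.7) / 0.001853 = 0.359996/0.001853 ≈ 194.3.

μ₀ = 194.3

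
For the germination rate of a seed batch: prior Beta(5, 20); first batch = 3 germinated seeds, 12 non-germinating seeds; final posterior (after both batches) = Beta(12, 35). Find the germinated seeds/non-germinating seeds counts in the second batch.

4 germinated seeds and 3 non-germinating seeds

Sequential conjugate updates are equivalent to a single update on the pooled data, so total successes = posterior α − prior α and total failures = posterior β − prior β.
Total across both batches: 12−5=7 germinated seeds, 35−20=15 non-germinating seeds.
Subtract the first batch: 7−3=4 germinated seeds and 15−12=3 non-germinating seeds.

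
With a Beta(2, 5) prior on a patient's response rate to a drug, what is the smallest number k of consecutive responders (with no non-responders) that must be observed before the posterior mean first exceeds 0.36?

After k responders and 0 non-responders the posterior is Beta(2+k, 5), with mean (2+k)/(2+5+k).
Set (2+k)/(7+k) > 0.36 and solve: k > (0.36·7 − 2)/(1 − 0.36) = 0.812.
The smallest integer exceeding 0.812 is 1.

k = 1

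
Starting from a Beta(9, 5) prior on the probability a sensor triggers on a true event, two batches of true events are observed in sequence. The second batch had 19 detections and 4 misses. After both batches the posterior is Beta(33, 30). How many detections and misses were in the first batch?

Because Beta–binomial updating is additive in the counts, the combined data contributed (α_post−α_prior, β_post−β_prior) successes and failures.
Total across both batches: 33−9=24 detections, 30−5=25 misses.
Subtract the second batch: 24−19=5 detections and 25−4=21 misses.

5 detections and 21 misses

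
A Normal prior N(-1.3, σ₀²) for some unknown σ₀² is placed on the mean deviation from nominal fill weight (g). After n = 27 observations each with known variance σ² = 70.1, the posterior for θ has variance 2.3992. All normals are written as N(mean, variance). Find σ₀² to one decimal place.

For the Normal–Normal model with known σ², precisions add: τ_n = τ₀ + n/σ².
So 1/σ₀² = 1/2.3992 − 27/70.1 = 0.416806 − 0.385164 = 0.031642.
Hence σ₀² = 1/0.031642 ≈ 31.6.

σ₀² = 31.6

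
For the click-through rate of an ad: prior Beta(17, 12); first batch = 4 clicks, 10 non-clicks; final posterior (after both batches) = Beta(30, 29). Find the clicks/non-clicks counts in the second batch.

9 clicks and 7 non-clicks

Because Beta–binomial updating is additive in the counts, the combined data contributed (α_post−α_prior, β_post−β_prior) successes and failures.
Total across both batches: 30−17=13 clicks, 29−12=17 non-clicks.
Subtract the first batch: 13−4=9 clicks and 17−10=7 non-clicks.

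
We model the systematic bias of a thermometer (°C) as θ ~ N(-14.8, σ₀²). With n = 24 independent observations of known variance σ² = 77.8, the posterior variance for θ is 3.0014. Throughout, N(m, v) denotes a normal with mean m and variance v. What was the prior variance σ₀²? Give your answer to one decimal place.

For the Normal–Normal model with known σ², precisions add: τ_n = τ₀ + n/σ².
So 1/σ₀² = 1/3.0014 − 24/77.8 = 0.333178 − 0.308483 = 0.024695.
Hence σ₀² = 1/0.024695 ≈ 40.5.

σ₀² = 40.5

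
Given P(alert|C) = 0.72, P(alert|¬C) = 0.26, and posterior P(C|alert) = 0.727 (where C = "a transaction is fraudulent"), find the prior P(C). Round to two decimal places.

In odds form, posterior odds = prior odds × likelihood ratio, so prior odds = posterior odds ÷ LR.
Posterior odds = 0.727/(1−0.727) = 2.6630. LR = 0.72/0.26 = 2.7692.
Prior odds = 2.6630/2.7692 = 0.9616, so P(C) = 0.9616/(1+0.9616) ≈ 0.49.

P(C) = 0.49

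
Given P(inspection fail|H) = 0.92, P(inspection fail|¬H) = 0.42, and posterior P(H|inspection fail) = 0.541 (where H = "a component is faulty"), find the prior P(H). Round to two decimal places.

Bayes' rule in odds form gives O(H|E) = O(H)·[P(E|H)/P(E|¬H)], hence O(H) = O(H|E)/LR.
Posterior odds = 0.541/(1−0.541) = 1.1786. LR = 0.92/0.42 = 2.1905.
Prior odds = 1.1786/2.1905 = 0.5381, so P(H) = 0.5381/(1+0.5381) ≈ 0.35.

P(H) = 0.35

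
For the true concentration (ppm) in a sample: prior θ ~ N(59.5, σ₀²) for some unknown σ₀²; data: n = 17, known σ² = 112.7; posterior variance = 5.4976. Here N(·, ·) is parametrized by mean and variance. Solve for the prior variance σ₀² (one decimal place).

Posterior precision equals prior precision plus data precision: 1/σ_n² = 1/σ₀² + n/σ².
So 1/σ₀² = 1/5.4976 − 17/112.7 = 0.181898 − 0.150843 = 0.031055.
Hence σ₀² = 1/0.031055 ≈ 32.2.

σ₀² = 32.2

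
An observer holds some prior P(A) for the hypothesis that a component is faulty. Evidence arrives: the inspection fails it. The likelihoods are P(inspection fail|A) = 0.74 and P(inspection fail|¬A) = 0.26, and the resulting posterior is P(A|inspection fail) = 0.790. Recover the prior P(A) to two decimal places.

P(A) = 0.57

In odds form, posterior odds = prior odds × likelihood ratio, so prior odds = posterior odds ÷ LR.
Posterior odds = 0.790/(1−0.790) = 3.7619. LR = 0.74/0.26 = 2.8462.
Prior odds = 3.7619/2.8462 = 1.3217, so P(A) = 1.3217/(1+1.3217) ≈ 0.57.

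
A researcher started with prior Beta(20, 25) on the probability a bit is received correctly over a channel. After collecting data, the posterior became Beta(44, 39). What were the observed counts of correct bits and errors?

Beta is conjugate to the binomial likelihood: posterior = Beta(α+s, β+f).
So s = 44 − 20 = 24 and f = 39 − 25 = 14.

24 correct bits and 14 errors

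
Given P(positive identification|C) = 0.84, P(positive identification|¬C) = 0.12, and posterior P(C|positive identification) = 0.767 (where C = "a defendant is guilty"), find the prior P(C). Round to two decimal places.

P(C) = 0.32

Bayes' rule in odds form gives O(C|E) = O(C)·[P(E|C)/P(E|¬C)], hence O(C) = O(C|E)/LR.
Posterior odds = 0.767/(1−0.767) = 3.2918. LR = 0.84/0.12 = 7.0000.
Prior odds = 3.2918/7.0000 = 0.4703, so P(C) = 0.4703/(1+0.4703) ≈ 0.32.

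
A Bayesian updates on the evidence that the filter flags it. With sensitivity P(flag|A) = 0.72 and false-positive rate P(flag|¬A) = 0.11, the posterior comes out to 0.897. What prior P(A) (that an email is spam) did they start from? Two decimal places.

In odds form, posterior odds = prior odds × likelihood ratio, so prior odds = posterior odds ÷ LR.
Posterior odds = 0.897/(1−0.897) = 8.7087. LR = 0.72/0.11 = 6.5455.
Prior odds = 8.7087/6.5455 = 1.3305, so P(A) = 1.3305/(1+1.3305) ≈ 0.57.

P(A) = 0.57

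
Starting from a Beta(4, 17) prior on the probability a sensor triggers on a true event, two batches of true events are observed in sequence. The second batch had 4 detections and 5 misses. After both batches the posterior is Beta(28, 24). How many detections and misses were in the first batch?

Because Beta–binomial updating is additive in the counts, the combined data contributed (α_post−α_prior, β_post−β_prior) successes and failures.
Total across both batches: 28−4=24 detections, 24−17=7 misses.
Subtract the second batch: 24−4=20 detections and 7−5=2 misses.

20 detections and 2 misses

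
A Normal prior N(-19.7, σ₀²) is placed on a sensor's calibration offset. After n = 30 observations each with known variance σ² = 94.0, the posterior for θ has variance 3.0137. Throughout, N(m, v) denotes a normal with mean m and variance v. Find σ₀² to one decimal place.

Posterior precision equals prior precision plus data precision: 1/σ_n² = 1/σ₀² + n/σ².
So 1/σ₀² = 1/3.0137 − 30/94.0 = 0.331818 − 0.319149 = 0.012669.
Hence σ₀² = 1/0.012669 ≈ 78.9.

σ₀² = 78.9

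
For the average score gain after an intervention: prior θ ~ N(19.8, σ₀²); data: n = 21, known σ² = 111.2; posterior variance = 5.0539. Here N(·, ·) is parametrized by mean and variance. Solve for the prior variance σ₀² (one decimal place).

For the Normal–Normal model with known σ², precisions add: τ_n = τ₀ + n/σ².
So 1/σ₀² = 1/5.0539 − 21/111.2 = 0.197867 − 0.188849 = 0.009018.
Hence σ₀² = 1/0.009018 ≈ 110.9.

σ₀² = 110.9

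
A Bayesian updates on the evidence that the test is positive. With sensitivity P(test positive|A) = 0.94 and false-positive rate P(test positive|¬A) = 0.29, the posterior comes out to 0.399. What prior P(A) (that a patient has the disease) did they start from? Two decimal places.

Bayes' rule in odds form gives O(A|E) = O(A)·[P(E|A)/P(E|¬A)], hence O(A) = O(A|E)/LR.
Posterior odds = 0.399/(1−0.399) = 0.6639. LR = 0.94/0.29 = 3.2414.
Prior odds = 0.6639/3.2414 = 0.2048, so P(A) = 0.2048/(1+0.2048) ≈ 0.17.

P(A) = 0.17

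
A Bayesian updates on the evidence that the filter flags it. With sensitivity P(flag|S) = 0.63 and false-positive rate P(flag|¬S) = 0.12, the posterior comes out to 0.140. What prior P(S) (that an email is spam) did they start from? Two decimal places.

Bayes' rule in odds form gives O(S|E) = O(S)·[P(E|S)/P(E|¬S)], hence O(S) = O(S|E)/LR.
Posterior odds = 0.140/(1−0.140) = 0.1628. LR = 0.63/0.12 = 5.2500.
Prior odds = 0.1628/5.2500 = 0.0310, so P(S) = 0.0310/(1+0.0310) ≈ 0.03.

P(S) = 0.03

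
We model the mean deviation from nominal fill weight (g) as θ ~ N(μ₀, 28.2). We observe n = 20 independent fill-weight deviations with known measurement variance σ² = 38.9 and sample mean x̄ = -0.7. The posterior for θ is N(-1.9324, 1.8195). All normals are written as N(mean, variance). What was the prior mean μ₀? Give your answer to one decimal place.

μ₀ = -19.8

The posterior mean is a precision-weighted average: μ_n = (τ₀μ₀ + τ_data·x̄)/(τ₀+τ_data), with τ₀=1/σ₀² and τ_data=n/σ².
Here τ₀ = 1/28.2 = 0.035461 and τ_data = 20/38.9 = 0.514139, so τ_n = 0.549600.
Rearranging for μ₀: μ₀ = (μ_n·τ_n − τ_data·x̄)/τ₀ = (-1.9324·0.549600 − 0.514139·-0.7) / 0.035461 = -0.702150/0.035461 ≈ -19.8.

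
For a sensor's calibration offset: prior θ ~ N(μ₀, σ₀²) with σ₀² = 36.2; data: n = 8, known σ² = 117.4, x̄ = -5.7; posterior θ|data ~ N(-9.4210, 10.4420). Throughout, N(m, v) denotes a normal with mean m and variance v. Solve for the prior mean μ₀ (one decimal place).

The posterior mean is a precision-weighted average: μ_n = (τ₀μ₀ + τ_data·x̄)/(τ₀+τ_data), with τ₀=1/σ₀² and τ_data=n/σ².
Here τ₀ = 1/36.2 = 0.027624 and τ_data = 8/117.4 = 0.068143, so τ_n = 0.095767.
Rearranging for μ₀: μ₀ = (μ_n·τ_n − τ_data·x̄)/τ₀ = (-9.4210·0.095767 − 0.068143·-5.7) / 0.027624 = -0.513806/0.027624 ≈ -18.6.

μ₀ = -18.6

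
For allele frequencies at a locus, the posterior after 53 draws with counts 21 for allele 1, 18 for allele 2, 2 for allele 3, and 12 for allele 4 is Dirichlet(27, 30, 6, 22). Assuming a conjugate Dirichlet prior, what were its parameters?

Dirichlet(6, 12, 4, 10)

For a Dirichlet(α) prior with multinomial counts c, the posterior is Dirichlet(α + c) componentwise.
Subtract each count from the matching posterior parameter: 27−21=6, 30−18=12, 6−2=4, 22−12=10.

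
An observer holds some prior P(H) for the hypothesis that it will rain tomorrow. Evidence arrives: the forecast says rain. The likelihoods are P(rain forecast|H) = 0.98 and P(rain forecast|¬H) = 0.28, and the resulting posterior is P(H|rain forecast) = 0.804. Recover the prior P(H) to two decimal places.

In odds form, posterior odds = prior odds × likelihood ratio, so prior odds = posterior odds ÷ LR.
Posterior odds = 0.804/(1−0.804) = 4.1020. LR = 0.98/0.28 = 3.5000.
Prior odds = 4.1020/3.5000 = 1.1720, so P(H) = 1.1720/(1+1.1720) ≈ 0.54.

P(H) = 0.54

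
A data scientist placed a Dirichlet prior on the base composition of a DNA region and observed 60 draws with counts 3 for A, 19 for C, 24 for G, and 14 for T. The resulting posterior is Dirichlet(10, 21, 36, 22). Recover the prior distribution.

Dirichlet(7, 2, 12, 8)

For a Dirichlet(α) prior with multinomial counts c, the posterior is Dirichlet(α + c) componentwise.
Subtract each count from the matching posterior parameter: 10−3=7, 21−19=2, 36−24=12, 22−14=8.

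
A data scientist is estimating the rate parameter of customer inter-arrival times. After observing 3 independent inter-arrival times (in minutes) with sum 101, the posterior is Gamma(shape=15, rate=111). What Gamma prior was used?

Gamma(shape=12, rate=10)

For an exponential likelihood with a Gamma(α, β) prior on the rate, n observations with total T give posterior Gamma(α+n, β+T).
So α = 15 − 3 = 12 and β = 111 − 101 = 10.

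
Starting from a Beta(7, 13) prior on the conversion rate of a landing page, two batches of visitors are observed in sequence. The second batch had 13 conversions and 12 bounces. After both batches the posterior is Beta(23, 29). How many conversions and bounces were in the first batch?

3 conversions and 4 bounces

Because Beta–binomial updating is additive in the counts, the combined data contributed (α_post−α_prior, β_post−β_prior) successes and failures.
Total across both batches: 23−7=16 conversions, 29−13=16 bounces.
Subtract the second batch: 16−13=3 conversions and 16−12=4 bounces.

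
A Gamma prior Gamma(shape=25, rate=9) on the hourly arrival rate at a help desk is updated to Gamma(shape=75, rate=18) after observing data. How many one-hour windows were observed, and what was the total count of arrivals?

A Gamma(α, β) prior (rate parametrization) on a Poisson rate with n observations summing to S gives posterior Gamma(α+S, β+n).
Matching: Σxᵢ = 75 − 25 = 50 and n = 18 − 9 = 9.

n = 9 one-hour windows with total 50 arrivals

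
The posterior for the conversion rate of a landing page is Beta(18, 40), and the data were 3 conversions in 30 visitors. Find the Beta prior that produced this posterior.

Beta is conjugate to the binomial likelihood: posterior = Beta(α+s, β+f).
So α = 18 − 3 = 15 and β = 40 − 27 = 13.

Beta(15, 13)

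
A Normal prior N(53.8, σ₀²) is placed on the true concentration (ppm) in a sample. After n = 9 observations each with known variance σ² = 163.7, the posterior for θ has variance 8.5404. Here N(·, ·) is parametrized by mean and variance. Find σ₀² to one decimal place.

σ₀² = 16.1

For the Normal–Normal model with known σ², precisions add: τ_n = τ₀ + n/σ².
So 1/σ₀² = 1/8.5404 − 9/163.7 = 0.117091 − 0.054979 = 0.062112.
Hence σ₀² = 1/0.062112 ≈ 16.1.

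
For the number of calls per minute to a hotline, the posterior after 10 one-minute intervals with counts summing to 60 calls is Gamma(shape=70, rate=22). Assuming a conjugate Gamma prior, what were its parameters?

Gamma(shape=10, rate=12)

A Gamma(α, β) prior (rate parametrization) on a Poisson rate with n observations summing to S gives posterior Gamma(α+S, β+n).
So α = 70 − 60 = 10 and β = 22 − 10 = 12.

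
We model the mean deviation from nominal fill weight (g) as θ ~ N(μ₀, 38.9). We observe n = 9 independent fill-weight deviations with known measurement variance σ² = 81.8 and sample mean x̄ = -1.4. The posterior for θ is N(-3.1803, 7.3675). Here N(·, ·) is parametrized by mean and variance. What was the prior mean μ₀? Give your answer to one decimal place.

μ₀ = -10.8

The posterior mean is a precision-weighted average: μ_n = (τ₀μ₀ + τ_data·x̄)/(τ₀+τ_data), with τ₀=1/σ₀² and τ_data=n/σ².
Here τ₀ = 1/38.9 = 0.025707 and τ_data = 9/81.8 = 0.110024, so τ_n = 0.135731.
Rearranging for μ₀: μ₀ = (μ_n·τ_n − τ_data·x̄)/τ₀ = (-3.1803·0.135731 − 0.110024·-1.4) / 0.025707 = -0.277632/0.025707 ≈ -10.8.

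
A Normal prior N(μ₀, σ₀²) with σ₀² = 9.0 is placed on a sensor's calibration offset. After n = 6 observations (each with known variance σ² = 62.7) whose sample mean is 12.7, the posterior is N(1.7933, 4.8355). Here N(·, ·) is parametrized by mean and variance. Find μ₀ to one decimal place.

The posterior mean is a precision-weighted average: μ_n = (τ₀μ₀ + τ_data·x̄)/(τ₀+τ_data), with τ₀=1/σ₀² and τ_data=n/σ².
Here τ₀ = 1/9.0 = 0.111111 and τ_data = 6/62.7 = 0.095694, so τ_n = 0.206805.
Rearranging for μ₀: μ₀ = (μ_n·τ_n − τ_data·x̄)/τ₀ = (1.7933·0.206805 − 0.095694·12.7) / 0.111111 = -0.844450/0.111111 ≈ -7.6.

μ₀ = -7.6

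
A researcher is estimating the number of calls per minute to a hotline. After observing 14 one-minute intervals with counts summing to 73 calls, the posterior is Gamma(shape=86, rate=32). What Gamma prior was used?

Gamma(shape=13, rate=18)

A Gamma(α, β) prior (rate parametrization) on a Poisson rate with n observations summing to S gives posterior Gamma(α+S, β+n).
So α = 86 − 73 = 13 and β = 32 − 14 = 18.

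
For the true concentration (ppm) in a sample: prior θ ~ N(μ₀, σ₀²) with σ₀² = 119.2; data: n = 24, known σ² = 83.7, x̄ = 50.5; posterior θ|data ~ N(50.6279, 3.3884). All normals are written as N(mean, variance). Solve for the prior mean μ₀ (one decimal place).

μ₀ = 55.0

With known observation variance, the Normal–Normal posterior has precision τ_n = τ₀ + n/σ² and mean μ_n = (τ₀μ₀ + (n/σ²)x̄)/τ_n.
Here τ₀ = 1/119.2 = 0.008389 and τ_data = 24/83.7 = 0.286738, so τ_n = 0.295127.
Rearranging for μ₀: μ₀ = (μ_n·τ_n − τ_data·x̄)/τ₀ = (50.6279·0.295127 − 0.286738·50.5) / 0.008389 = 0.461391/0.008389 ≈ 55.0.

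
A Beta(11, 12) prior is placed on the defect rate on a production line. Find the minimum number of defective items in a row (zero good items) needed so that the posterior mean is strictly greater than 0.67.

After k defective items and 0 good items the posterior is Beta(11+k, 12), with mean (11+k)/(11+12+k).
Set (11+k)/(23+k) > 0.67 and solve: k > (0.67·23 − 11)/(1 − 0.67) = 13.364.
The smallest integer exceeding 13.364 is 14.

k = 14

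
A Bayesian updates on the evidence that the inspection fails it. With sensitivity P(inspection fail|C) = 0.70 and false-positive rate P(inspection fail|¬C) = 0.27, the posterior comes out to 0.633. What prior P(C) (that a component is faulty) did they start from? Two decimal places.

P(C) = 0.40

Bayes' rule in odds form gives O(C|E) = O(C)·[P(E|C)/P(E|¬C)], hence O(C) = O(C|E)/LR.
Posterior odds = 0.633/(1−0.633) = 1.7248. LR = 0.70/0.27 = 2.5926.
Prior odds = 1.7248/2.5926 = 0.6653, so P(C) = 0.6653/(1+0.6653) ≈ 0.40.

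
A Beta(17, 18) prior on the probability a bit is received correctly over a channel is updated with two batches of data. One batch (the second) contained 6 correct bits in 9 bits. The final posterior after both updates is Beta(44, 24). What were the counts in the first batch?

Because Beta–binomial updating is additive in the counts, the combined data contributed (α_post−α_prior, β_post−β_prior) successes and failures.
Total across both batches: 44−17=27 correct bits, 24−18=6 errors.
Subtract the second batch: 27−6=21 correct bits and 6−3=3 errors.

21 correct bits and 3 errors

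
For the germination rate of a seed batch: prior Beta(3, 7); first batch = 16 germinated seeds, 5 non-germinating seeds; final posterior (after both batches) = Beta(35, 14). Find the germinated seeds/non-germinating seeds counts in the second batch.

Because Beta–binomial updating is additive in the counts, the combined data contributed (α_post−α_prior, β_post−β_prior) successes and failures.
Total across both batches: 35−3=32 germinated seeds, 14−7=7 non-germinating seeds.
Subtract the first batch: 32−16=16 germinated seeds and 7−5=2 non-germinating seeds.

16 germinated seeds and 2 non-germinating seeds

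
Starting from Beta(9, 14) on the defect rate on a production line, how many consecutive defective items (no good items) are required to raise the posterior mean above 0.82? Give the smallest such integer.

k = 55

After k defective items and 0 good items the posterior is Beta(9+k, 14), with mean (9+k)/(9+14+k).
Set (9+k)/(23+k) > 0.82 and solve: k > (0.82·23 − 9)/(1 − 0.82) = 54.778.
The smallest integer exceeding 54.778 is 55.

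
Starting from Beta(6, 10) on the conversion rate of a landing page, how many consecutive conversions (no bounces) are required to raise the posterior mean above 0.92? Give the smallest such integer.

k = 110

After k conversions and 0 bounces the posterior is Beta(6+k, 10), with mean (6+k)/(6+10+k).
Set (6+k)/(16+k) > 0.92 and solve: k > (0.92·16 − 6)/(1 − 0.92) = 109.000.
The smallest integer exceeding 109.000 is 110.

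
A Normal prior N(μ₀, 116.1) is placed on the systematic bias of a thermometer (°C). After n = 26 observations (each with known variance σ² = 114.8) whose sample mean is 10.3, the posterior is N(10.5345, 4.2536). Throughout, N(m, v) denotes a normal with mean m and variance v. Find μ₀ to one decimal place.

μ₀ = 16.7

The posterior mean is a precision-weighted average: μ_n = (τ₀μ₀ + τ_data·x̄)/(τ₀+τ_data), with τ₀=1/σ₀² and τ_data=n/σ².
Here τ₀ = 1/116.1 = 0.008613 and τ_data = 26/114.8 = 0.226481, so τ_n = 0.235094.
Rearranging for μ₀: μ₀ = (μ_n·τ_n − τ_data·x̄)/τ₀ = (10.5345·0.235094 − 0.226481·10.3) / 0.008613 = 0.143843/0.008613 ≈ 16.7.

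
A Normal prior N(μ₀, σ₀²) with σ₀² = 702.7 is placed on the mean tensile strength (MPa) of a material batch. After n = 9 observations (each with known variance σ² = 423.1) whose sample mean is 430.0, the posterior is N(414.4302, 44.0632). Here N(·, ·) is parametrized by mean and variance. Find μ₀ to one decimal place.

The posterior mean is a precision-weighted average: μ_n = (τ₀μ₀ + τ_data·x̄)/(τ₀+τ_data), with τ₀=1/σ₀² and τ_data=n/σ².
Here τ₀ = 1/702.7 = 0.001423 and τ_data = 9/423.1 = 0.021272, so τ_n = 0.022695.
Rearranging for μ₀: μ₀ = (μ_n·τ_n − τ_data·x̄)/τ₀ = (414.4302·0.022695 − 0.021272·430.0) / 0.001423 = 0.258533/0.001423 ≈ 181.7.

μ₀ = 181.7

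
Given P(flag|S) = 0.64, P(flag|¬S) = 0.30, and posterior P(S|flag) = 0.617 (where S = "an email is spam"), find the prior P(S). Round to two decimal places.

P(S) = 0.43

In odds form, posterior odds = prior odds × likelihood ratio, so prior odds = posterior odds ÷ LR.
Posterior odds = 0.617/(1−0.617) = 1.6110. LR = 0.64/0.30 = 2.1333.
Prior odds = 1.6110/2.1333 = 0.7552, so P(S) = 0.7552/(1+0.7552) ≈ 0.43.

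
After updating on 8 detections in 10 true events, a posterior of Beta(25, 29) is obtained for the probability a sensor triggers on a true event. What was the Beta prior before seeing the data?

A Beta(α, β) prior with s successes and f failures in binomial data gives a Beta(α+s, β+f) posterior.
Subtract the data counts: 25−8=17, 29−2=27.

Beta(17, 27)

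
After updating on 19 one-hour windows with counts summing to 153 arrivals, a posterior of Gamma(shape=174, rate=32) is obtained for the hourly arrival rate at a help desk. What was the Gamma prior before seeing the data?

Gamma–Poisson conjugacy: posterior shape = α + Σxᵢ, posterior rate = β + n.
So α = 174 − 153 = 21 and β = 32 − 19 = 13.

Gamma(shape=21, rate=13)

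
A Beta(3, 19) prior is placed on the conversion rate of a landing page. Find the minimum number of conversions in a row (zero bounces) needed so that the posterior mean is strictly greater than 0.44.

k = 12

After k conversions and 0 bounces the posterior is Beta(3+k, 19), with mean (3+k)/(3+19+k).
Set (3+k)/(22+k) > 0.44 and solve: k > (0.44·22 − 3)/(1 − 0.44) = 11.929.
The smallest integer exceeding 11.929 is 12, and checking k=12: (15)/(34) = 0.4412 > 0.44.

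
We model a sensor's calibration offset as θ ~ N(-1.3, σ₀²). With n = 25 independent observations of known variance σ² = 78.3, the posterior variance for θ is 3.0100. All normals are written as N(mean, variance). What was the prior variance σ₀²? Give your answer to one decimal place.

σ₀² = 77.3

Posterior precision equals prior precision plus data precision: 1/σ_n² = 1/σ₀² + n/σ².
So 1/σ₀² = 1/3.0100 − 25/78.3 = 0.332226 − 0.319285 = 0.012941.
Hence σ₀² = 1/0.012941 ≈ 77.3.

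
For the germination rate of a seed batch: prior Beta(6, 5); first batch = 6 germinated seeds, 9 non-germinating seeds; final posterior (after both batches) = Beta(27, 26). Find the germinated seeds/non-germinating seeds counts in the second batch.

Sequential conjugate updates are equivalent to a single update on the pooled data, so total successes = posterior α − prior α and total failures = posterior β − prior β.
Total across both batches: 27−6=21 germinated seeds, 26−5=21 non-germinating seeds.
Subtract the first batch: 21−6=15 germinated seeds and 21−9=12 non-germinating seeds.

15 germinated seeds and 12 non-germinating seeds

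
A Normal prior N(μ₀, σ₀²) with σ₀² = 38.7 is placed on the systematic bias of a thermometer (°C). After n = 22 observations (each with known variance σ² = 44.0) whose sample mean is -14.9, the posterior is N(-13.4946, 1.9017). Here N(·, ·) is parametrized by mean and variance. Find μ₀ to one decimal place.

The posterior mean is a precision-weighted average: μ_n = (τ₀μ₀ + τ_data·x̄)/(τ₀+τ_data), with τ₀=1/σ₀² and τ_data=n/σ².
Here τ₀ = 1/38.7 = 0.025840 and τ_data = 22/44.0 = 0.500000, so τ_n = 0.525840.
Rearranging for μ₀: μ₀ = (μ_n·τ_n − τ_data·x̄)/τ₀ = (-13.4946·0.525840 − 0.500000·-14.9) / 0.025840 = 0.354000/0.025840 ≈ 13.7.

μ₀ = 13.7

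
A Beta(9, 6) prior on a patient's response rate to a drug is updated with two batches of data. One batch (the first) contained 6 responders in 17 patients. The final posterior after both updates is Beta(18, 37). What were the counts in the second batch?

Because Beta–binomial updating is additive in the counts, the combined data contributed (α_post−α_prior, β_post−β_prior) successes and failures.
Total across both batches: 18−9=9 responders, 37−6=31 non-responders.
Subtract the first batch: 9−6=3 responders and 31−11=20 non-responders.

3 responders and 20 non-responders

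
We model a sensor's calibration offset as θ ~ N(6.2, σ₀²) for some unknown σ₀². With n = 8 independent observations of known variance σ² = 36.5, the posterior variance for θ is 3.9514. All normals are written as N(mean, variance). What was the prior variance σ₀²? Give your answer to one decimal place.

Posterior precision equals prior precision plus data precision: 1/σ_n² = 1/σ₀² + n/σ².
So 1/σ₀² = 1/3.9514 − 8/36.5 = 0.253075 − 0.219178 = 0.033897.
Hence σ₀² = 1/0.033897 ≈ 29.5.

σ₀² = 29.5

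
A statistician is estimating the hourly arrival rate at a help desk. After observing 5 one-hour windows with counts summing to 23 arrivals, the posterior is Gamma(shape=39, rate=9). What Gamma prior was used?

Gamma(shape=16, rate=4)

Gamma–Poisson conjugacy: posterior shape = α + Σxᵢ, posterior rate = β + n.
So α = 39 − 23 = 16 and β = 9 − 5 = 4.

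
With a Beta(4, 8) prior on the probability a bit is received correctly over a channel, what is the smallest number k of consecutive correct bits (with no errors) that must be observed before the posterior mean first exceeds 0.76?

After k correct bits and 0 errors the posterior is Beta(4+k, 8), with mean (4+k)/(4+8+k).
Set (4+k)/(12+k) > 0.76 and solve: k > (0.76·12 − 4)/(1 − 0.76) = 21.333.
The smallest integer exceeding 21.333 is 22, and checking k=22: (26)/(34) = 0.7647 > 0.76.

k = 22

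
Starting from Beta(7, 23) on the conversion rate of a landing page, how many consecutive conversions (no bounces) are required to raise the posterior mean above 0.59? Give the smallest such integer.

k = 27

After k conversions and 0 bounces the posterior is Beta(7+k, 23), with mean (7+k)/(7+23+k).
Set (7+k)/(30+k) > 0.59 and solve: k > (0.59·30 − 7)/(1 − 0.59) = 26.098.
The smallest integer exceeding 26.098 is 27.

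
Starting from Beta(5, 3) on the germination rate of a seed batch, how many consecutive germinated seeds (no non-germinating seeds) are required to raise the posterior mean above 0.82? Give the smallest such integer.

After k germinated seeds and 0 non-germinating seeds the posterior is Beta(5+k, 3), with mean (5+k)/(5+3+k).
Set (5+k)/(8+k) > 0.82 and solve: k > (0.82·8 − 5)/(1 − 0.82) = 8.667.
The smallest integer exceeding 8.667 is 9, and checking k=9: (14)/(17) = 0.8235 > 0.82.

k = 9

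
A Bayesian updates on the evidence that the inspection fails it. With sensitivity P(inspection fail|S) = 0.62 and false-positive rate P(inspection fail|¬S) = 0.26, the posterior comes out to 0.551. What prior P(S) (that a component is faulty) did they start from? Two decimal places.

P(S) = 0.34

In odds form, posterior odds = prior odds × likelihood ratio, so prior odds = posterior odds ÷ LR.
Posterior odds = 0.551/(1−0.551) = 1.2272. LR = 0.62/0.26 = 2.3846.
Prior odds = 1.2272/2.3846 = 0.5146, so P(S) = 0.5146/(1+0.5146) ≈ 0.34.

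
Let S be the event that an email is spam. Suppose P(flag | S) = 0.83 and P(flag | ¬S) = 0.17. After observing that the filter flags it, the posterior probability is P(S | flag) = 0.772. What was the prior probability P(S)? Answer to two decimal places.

In odds form, posterior odds = prior odds × likelihood ratio, so prior odds = posterior odds ÷ LR.
Posterior odds = 0.772/(1−0.772) = 3.3860. LR = 0.83/0.17 = 4.8824.
Prior odds = 3.3860/4.8824 = 0.6935, so P(S) = 0.6935/(1+0.6935) ≈ 0.41.

P(S) = 0.41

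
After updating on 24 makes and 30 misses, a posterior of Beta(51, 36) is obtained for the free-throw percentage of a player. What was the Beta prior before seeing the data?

A Beta(α, β) prior with s successes and f failures in binomial data gives a Beta(α+s, β+f) posterior.
So α = 51 − 24 = 27 and β = 36 − 30 = 6.

Beta(27, 6)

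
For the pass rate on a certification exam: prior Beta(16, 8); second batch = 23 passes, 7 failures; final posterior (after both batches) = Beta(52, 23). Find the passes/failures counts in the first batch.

13 passes and 8 failures

Because Beta–binomial updating is additive in the counts, the combined data contributed (α_post−α_prior, β_post−β_prior) successes and failures.
Total across both batches: 52−16=36 passes, 23−8=15 failures.
Subtract the second batch: 36−23=13 passes and 15−7=8 failures.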